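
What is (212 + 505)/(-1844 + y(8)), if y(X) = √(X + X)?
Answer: -717/1840 ≈ -0.38967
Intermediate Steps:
y(X) = √2*√X (y(X) = √(2*X) = √2*√X)
(212 + 505)/(-1844 + y(8)) = (212 + 505)/(-1844 + √2*√8) = 717/(-1844 + √2*(2*√2)) = 717/(-1844 + 4) = 717/(-1840) = 717*(-1/1840) = -717/1840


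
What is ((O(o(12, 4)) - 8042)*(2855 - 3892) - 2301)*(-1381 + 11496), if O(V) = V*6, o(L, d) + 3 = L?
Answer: 83764894325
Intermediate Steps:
o(L, d) = -3 + L
O(V) = 6*V
((O(o(12, 4)) - 8042)*(2855 - 3892) - 2301)*(-1381 + 11496) = ((6*(-3 + 12) - 8042)*(2855 - 3892) - 2301)*(-1381 + 11496) = ((6*9 - 8042)*(-1037) - 2301)*10115 = ((54 - 8042)*(-1037) - 2301)*10115 = (-7988*(-1037) - 2301)*10115 = (8283556 - 2301)*10115 = 8281255*10115 = 83764894325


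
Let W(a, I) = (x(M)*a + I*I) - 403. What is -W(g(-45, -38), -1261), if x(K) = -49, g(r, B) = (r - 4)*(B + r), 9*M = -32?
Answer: -1390435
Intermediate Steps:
M = -32/9 (M = (⅑)*(-32) = -32/9 ≈ -3.5556)
g(r, B) = (-4 + r)*(B + r)
W(a, I) = -403 + I² - 49*a (W(a, I) = (-49*a + I*I) - 403 = (-49*a + I²) - 403 = (I² - 49*a) - 403 = -403 + I² - 49*a)
-W(g(-45, -38), -1261) = -(-403 + (-1261)² - 49*((-45)² - 4*(-38) - 4*(-45) - 38*(-45))) = -(-403 + 1590121 - 49*(2025 + 152 + 180 + 1710)) = -(-403 + 1590121 - 49*4067) = -(-403 + 1590121 - 199283) = -1*1390435 = -1390435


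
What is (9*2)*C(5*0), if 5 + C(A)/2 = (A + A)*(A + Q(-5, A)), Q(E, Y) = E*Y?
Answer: -180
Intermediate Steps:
C(A) = -10 - 16*A² (C(A) = -10 + 2*((A + A)*(A - 5*A)) = -10 + 2*((2*A)*(-4*A)) = -10 + 2*(-8*A²) = -10 - 16*A²)
(9*2)*C(5*0) = (9*2)*(-10 - 16*(5*0)²) = 18*(-10 - 16*0²) = 18*(-10 - 16*0) = 18*(-10 + 0) = 18*(-10) = -180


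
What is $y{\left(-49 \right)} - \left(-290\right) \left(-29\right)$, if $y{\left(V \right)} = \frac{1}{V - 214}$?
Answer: $- \frac{2211831}{263} \approx -8410.0$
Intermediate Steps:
$y{\left(V \right)} = \frac{1}{-214 + V}$
$y{\left(-49 \right)} - \left(-290\right) \left(-29\right) = \frac{1}{-214 - 49} - \left(-290\right) \left(-29\right) = \frac{1}{-263} - 8410 = - \frac{1}{263} - 8410 = - \frac{2211831}{263}$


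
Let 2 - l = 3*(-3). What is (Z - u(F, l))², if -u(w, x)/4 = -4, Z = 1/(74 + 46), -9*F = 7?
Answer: 3682561/14400 ≈ 255.73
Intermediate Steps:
l = 11 (l = 2 - 3*(-3) = 2 - 1*(-9) = 2 + 9 = 11)
F = -7/9 (F = -⅑*7 = -7/9 ≈ -0.77778)
Z = 1/120 ≈ 0.0083333
u(w, x) = 16 (u(w, x) = -4*(-4) = 16)
(Z - u(F, l))² = (1/120 - 1*16)² = (1/120 - 16)² = (-1919/120)² = 3682561/14400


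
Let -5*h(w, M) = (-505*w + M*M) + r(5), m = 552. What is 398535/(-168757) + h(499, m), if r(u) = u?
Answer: -8897849173/843785 ≈ -10545.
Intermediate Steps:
h(w, M) = -1 + 101*w - M²/5 (h(w, M) = -((-505*w + M*M) + 5)/5 = -((-505*w + M²) + 5)/5 = -((M² - 505*w) + 5)/5 = -(5 + M² - 505*w)/5 = -1 + 101*w - M²/5)
398535/(-168757) + h(499, m) = 398535/(-168757) + (-1 + 101*499 - ⅕*552²) = 398535*(-1/168757) + (-1 + 50399 - ⅕*304704) = -398535/168757 + (-1 + 50399 - 304704/5) = -398535/168757 - 52714/5 = -8897849173/843785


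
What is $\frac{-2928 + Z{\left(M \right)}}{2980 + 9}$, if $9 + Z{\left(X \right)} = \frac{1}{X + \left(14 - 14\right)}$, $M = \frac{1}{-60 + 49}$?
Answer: $- \frac{2948}{2989} \approx -0.98628$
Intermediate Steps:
$M = - \frac{1}{11}$ ($M = \frac{1}{-11} = - \frac{1}{11} \approx -0.090909$)
$Z{\left(X \right)} = -9 + \frac{1}{X}$ ($Z{\left(X \right)} = -9 + \frac{1}{X + \left(14 - 14\right)} = -9 + \frac{1}{X + 0} = -9 + \frac{1}{X}$)
$\frac{-2928 + Z{\left(M \right)}}{2980 + 9} = \frac{-2928 + \left(-9 + \frac{1}{- \frac{1}{11}}\right)}{2980 + 9} = \frac{-2928 - 20}{2989} = \left(-2928 - 20\right) \frac{1}{2989} = \left(-2948\right) \frac{1}{2989} = - \frac{2948}{2989}$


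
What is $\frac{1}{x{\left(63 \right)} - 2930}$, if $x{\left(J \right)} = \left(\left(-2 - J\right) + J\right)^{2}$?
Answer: $- \frac{1}{2926} \approx -0.00034176$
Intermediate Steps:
$x{\left(J \right)} = 4$ ($x{\left(J \right)} = \left(-2\right)^{2} = 4$)
$\frac{1}{x{\left(63 \right)} - 2930} = \frac{1}{4 - 2930} = \frac{1}{-2926} = - \frac{1}{2926}$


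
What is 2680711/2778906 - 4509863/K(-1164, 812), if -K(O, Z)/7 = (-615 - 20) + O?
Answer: -12498727156255/34994763258 ≈ -357.16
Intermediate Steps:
K(O, Z) = 4445 - 7*O (K(O, Z) = -7*((-615 - 20) + O) = -7*(-635 + O) = 4445 - 7*O)
2680711/2778906 - 4509863/K(-1164, 812) = 2680711/2778906 - 4509863/(4445 - 7*(-1164)) = 2680711*(1/2778906) - 4509863/(4445 + 8148) = 2680711/2778906 - 4509863/12593 = -12498727156255/34994763258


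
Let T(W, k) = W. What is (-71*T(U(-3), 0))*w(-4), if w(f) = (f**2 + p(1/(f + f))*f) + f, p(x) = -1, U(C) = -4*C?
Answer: -13632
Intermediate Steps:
w(f) = f**2 (w(f) = (f**2 - f) + f = f**2)
(-71*T(U(-3), 0))*w(-4) = -(-284)*(-3)*(-4)**2 = -71*12*16 = -852*16 = -13632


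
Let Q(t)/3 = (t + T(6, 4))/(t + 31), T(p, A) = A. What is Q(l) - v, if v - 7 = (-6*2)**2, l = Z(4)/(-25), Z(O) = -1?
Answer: -116873/776 ≈ -150.61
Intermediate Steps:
l = 1/25 (l = -1/(-25) = -1*(-1/25) = 1/25 ≈ 0.040000)
Q(t) = 3*(4 + t)/(31 + t) (Q(t) = 3*((t + 4)/(t + 31)) = 3*((4 + t)/(31 + t)) = 3*(4 + t)/(31 + t))
v = 151 (v = 7 + (-6*2)**2 = 7 + (-12)**2 = 7 + 144 = 151)
Q(l) - v = 3*(4 + 1/25)/(31 + 1/25) - 1*151 = 3*(101/25)/(776/25) - 151 = 3*(25/776)*(101/25) - 151 = 303/776 - 151 = -116873/776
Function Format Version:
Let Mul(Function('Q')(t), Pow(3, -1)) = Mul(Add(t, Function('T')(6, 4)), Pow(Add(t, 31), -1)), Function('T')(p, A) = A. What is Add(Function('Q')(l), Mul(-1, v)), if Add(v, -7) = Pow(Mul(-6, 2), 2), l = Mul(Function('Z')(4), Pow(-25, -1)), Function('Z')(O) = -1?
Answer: Rational(-116873, 776) ≈ -150.61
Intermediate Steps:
l = Rational(1, 25) (l = Mul(-1, Pow(-25, -1)) = Mul(-1, Rational(-1, 25)) = Rational(1, 25) ≈ 0.040000)
Function('Q')(t) = Mul(3, Pow(Add(31, t), -1), Add(4, t)) (Function('Q')(t) = Mul(3, Mul(Add(t, 4), Pow(Add(t, 31), -1))) = Mul(3, Mul(Add(4, t), Pow(Add(31, t), -1))) = Mul(3, Mul(Pow(Add(31, t), -1), Add(4, t))) = Mul(3, Pow(Add(31, t), -1), Add(4, t)))
v = 151 (v = Add(7, Pow(Mul(-6, 2), 2)) = Add(7, Pow(-12, 2)) = Add(7, 144) = 151)
Add(Function('Q')(l), Mul(-1, v)) = Add(Mul(3, Pow(Add(31, Rational(1, 25)), -1), Add(4, Rational(1, 25))), Mul(-1, 151)) = Add(Mul(3, Pow(Rational(776, 25), -1), Rational(101, 25)), -151) = Add(Mul(3, Rational(25, 776), Rational(101, 25)), -151) = Add(Rational(303, 776), -151) = Rational(-116873, 776)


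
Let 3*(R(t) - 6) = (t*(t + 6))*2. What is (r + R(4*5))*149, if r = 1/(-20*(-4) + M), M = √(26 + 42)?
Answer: 249556226/4749 - 149*√17/3166 ≈ 52549.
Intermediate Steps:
M = 2*√17 (M = √68 = 2*√17 ≈ 8.2462)
R(t) = 6 + 2*t*(6 + t)/3 (R(t) = 6 + ((t*(t + 6))*2)/3 = 6 + ((t*(6 + t))*2)/3 = 6 + (2*t*(6 + t))/3 = 6 + 2*t*(6 + t)/3)
r = 1/(80 + 2*√17) (r = 1/(-20*(-4) + 2*√17) = 1/(80 + 2*√17) ≈ 0.011332)
(r + R(4*5))*149 = ((20/1583 - √17/3166) + (6 + 4*(4*5) + 2*(4*5)²/3))*149 = ((20/1583 - √17/3166) + (6 + 4*20 + (⅔)*20²))*149 = ((20/1583 - √17/3166) + (6 + 80 + (⅔)*400))*149 = ((20/1583 - √17/3166) + (6 + 80 + 800/3))*149 = ((20/1583 - √17/3166) + 1058/3)*149 = (1674874/4749 - √17/3166)*149 = 249556226/4749 - 149*√17/3166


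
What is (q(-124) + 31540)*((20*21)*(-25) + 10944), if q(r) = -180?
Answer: 13923840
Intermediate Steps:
(q(-124) + 31540)*((20*21)*(-25) + 10944) = (-180 + 31540)*((20*21)*(-25) + 10944) = 31360*(420*(-25) + 10944) = 31360*(-10500 + 10944) = 31360*444 = 13923840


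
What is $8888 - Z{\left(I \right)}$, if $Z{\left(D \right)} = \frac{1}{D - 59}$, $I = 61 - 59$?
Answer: $\frac{506617}{57} \approx 8888.0$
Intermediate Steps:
$I = 2$
$Z{\left(D \right)} = \frac{1}{-59 + D}$
$8888 - Z{\left(I \right)} = 8888 - \frac{1}{-59 + 2} = 8888 - \frac{1}{-57} = 8888 - - \frac{1}{57} = 8888 + \frac{1}{57} = \frac{506617}{57}$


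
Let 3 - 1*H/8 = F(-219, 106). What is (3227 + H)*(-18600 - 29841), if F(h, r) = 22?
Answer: -148956075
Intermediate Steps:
H = -152 (H = 24 - 8*22 = 24 - 176 = -152)
(3227 + H)*(-18600 - 29841) = (3227 - 152)*(-18600 - 29841) = 3075*(-48441) = -148956075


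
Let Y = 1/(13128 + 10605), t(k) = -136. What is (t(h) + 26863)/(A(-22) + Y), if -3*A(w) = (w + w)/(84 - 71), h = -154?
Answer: 8246054583/348097 ≈ 23689.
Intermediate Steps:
A(w) = -2*w/39 (A(w) = -(w + w)/(3*(84 - 71)) = -2*w/(3*13) = -2*w/39)
Y = 1/23733 ≈ 4.2135e-5
(t(h) + 26863)/(A(-22) + Y) = (-136 + 26863)/(-2/39*(-22) + 1/23733) = 26727/(44/39 + 1/23733) = 26727/(348097/308529) = 26727*(308529/348097) = 8246054583/348097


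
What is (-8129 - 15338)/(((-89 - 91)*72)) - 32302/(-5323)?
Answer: 543548761/68986080 ≈ 7.8791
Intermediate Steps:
(-8129 - 15338)/(((-89 - 91)*72)) - 32302/(-5323) = -23467/((-180*72)) - 32302*(-1/5323) = -23467/(-12960) + 32302/5323 = -23467*(-1/12960) + 32302/5323 = 23467/12960 + 32302/5323 = 543548761/68986080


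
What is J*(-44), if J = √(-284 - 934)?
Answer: -44*I*√1218 ≈ -1535.6*I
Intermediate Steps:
J = I*√1218 (J = √(-1218) = I*√1218 ≈ 34.9*I)
J*(-44) = (I*√1218)*(-44) = -44*I*√1218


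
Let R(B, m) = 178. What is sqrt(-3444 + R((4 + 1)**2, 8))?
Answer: I*sqrt(3266) ≈ 57.149*I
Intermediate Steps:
sqrt(-3444 + R((4 + 1)**2, 8)) = sqrt(-3444 + 178) = sqrt(-3266) = I*sqrt(3266)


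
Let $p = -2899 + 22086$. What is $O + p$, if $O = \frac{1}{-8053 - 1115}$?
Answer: $\frac{175906415}{9168} \approx 19187.0$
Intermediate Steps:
$p = 19187$
$O = - \frac{1}{9168}$ ($O = \frac{1}{-8053 - 1115} = \frac{1}{-9168} = - \frac{1}{9168} \approx -0.00010907$)
$O + p = - \frac{1}{9168} + 19187 = \frac{175906415}{9168}$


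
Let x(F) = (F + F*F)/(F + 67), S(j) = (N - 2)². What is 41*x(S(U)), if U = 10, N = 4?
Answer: 820/71 ≈ 11.549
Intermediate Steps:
S(j) = 4 (S(j) = (4 - 2)² = 2² = 4)
x(F) = (F + F²)/(67 + F)
41*x(S(U)) = 41*(4*(1 + 4)/(67 + 4)) = 41*(4*5/71) = 41*(4*(1/71)*5) = 41*(20/71) = 820/71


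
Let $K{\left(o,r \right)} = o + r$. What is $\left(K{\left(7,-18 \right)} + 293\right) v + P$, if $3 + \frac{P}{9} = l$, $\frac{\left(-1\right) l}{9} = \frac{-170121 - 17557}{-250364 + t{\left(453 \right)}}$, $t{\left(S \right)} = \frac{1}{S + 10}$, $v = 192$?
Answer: $\frac{6266124654093}{115918531} \approx 54056.0$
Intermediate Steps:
$t{\left(S \right)} = \frac{1}{10 + S}$
$l = - \frac{782054226}{115918531}$ ($l = - 9 \frac{-170121 - 17557}{-250364 + \frac{1}{10 + 453}} = - 9 \left(- \frac{187678}{-250364 + \frac{1}{463}}\right) = - 9 \left(- \frac{187678}{- \frac{115918531}{463}}\right) = - 9 \left(\left(-187678\right) \left(- \frac{463}{115918531}\right)\right) = \left(-9\right) \frac{86894914}{115918531} = - \frac{782054226}{115918531} \approx -6.7466$)
$P = - \frac{10168288371}{115918531}$ ($P = -27 + 9 \left(- \frac{782054226}{115918531}\right) = -27 - \frac{7038488034}{115918531} = - \frac{10168288371}{115918531} \approx -87.719$)
$\left(K{\left(7,-18 \right)} + 293\right) v + P = \left(\left(7 - 18\right) + 293\right) 192 - \frac{10168288371}{115918531} = \left(-11 + 293\right) 192 - \frac{10168288371}{115918531} = 282 \cdot 192 - \frac{10168288371}{115918531} = 54144 - \frac{10168288371}{115918531} = \frac{6266124654093}{115918531}$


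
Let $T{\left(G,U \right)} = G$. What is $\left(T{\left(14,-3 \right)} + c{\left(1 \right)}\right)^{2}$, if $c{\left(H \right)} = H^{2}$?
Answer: $225$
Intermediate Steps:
$\left(T{\left(14,-3 \right)} + c{\left(1 \right)}\right)^{2} = \left(14 + 1^{2}\right)^{2} = \left(14 + 1\right)^{2} = 15^{2} = 225$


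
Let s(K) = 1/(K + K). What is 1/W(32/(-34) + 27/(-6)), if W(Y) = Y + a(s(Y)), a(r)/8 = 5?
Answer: 34/1175 ≈ 0.028936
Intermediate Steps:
s(K) = 1/(2*K)
a(r) = 40 (a(r) = 8*5 = 40)
W(Y) = 40 + Y (W(Y) = Y + 40 = 40 + Y)
1/W(32/(-34) + 27/(-6)) = 1/(40 + (32/(-34) + 27/(-6))) = 1/(40 + (32*(-1/34) + 27*(-⅙))) = 1/(40 + (-16/17 - 9/2)) = 1/(40 - 185/34) = 1/(1175/34) = 34/1175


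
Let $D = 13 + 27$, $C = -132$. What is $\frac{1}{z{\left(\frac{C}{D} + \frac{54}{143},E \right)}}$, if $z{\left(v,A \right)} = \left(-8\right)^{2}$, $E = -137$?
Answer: $\frac{1}{64} \approx 0.015625$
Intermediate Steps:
$D = 40$
$z{\left(v,A \right)} = 64$
$\frac{1}{z{\left(\frac{C}{D} + \frac{54}{143},E \right)}} = \frac{1}{64}$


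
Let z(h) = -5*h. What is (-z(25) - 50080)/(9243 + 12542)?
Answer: -9991/4357 ≈ -2.2931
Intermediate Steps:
(-z(25) - 50080)/(9243 + 12542) = (-(-5)*25 - 50080)/(9243 + 12542) = (-1*(-125) - 50080)/21785 = (125 - 50080)*(1/21785) = -49955*1/21785 = -9991/4357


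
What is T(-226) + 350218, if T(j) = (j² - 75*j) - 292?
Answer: 417952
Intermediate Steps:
T(j) = -292 + j² - 75*j
T(-226) + 350218 = (-292 + (-226)² - 75*(-226)) + 350218 = (-292 + 51076 + 16950) + 350218 = 67734 + 350218 = 417952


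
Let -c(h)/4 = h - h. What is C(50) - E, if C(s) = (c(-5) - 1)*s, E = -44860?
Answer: 44810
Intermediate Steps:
c(h) = 0 (c(h) = -4*(h - h) = -4*0 = 0)
C(s) = -s (C(s) = (0 - 1)*s = -s)
C(50) - E = -1*50 - 1*(-44860) = -50 + 44860 = 44810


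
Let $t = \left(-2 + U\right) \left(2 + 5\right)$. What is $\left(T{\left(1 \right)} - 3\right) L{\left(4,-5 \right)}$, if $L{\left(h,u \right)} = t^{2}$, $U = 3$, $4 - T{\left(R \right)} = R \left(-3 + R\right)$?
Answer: $147$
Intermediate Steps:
$T{\left(R \right)} = 4 - R \left(-3 + R\right)$
$t = 7$ ($t = \left(-2 + 3\right) \left(2 + 5\right) = 1 \cdot 7 = 7$)
$L{\left(h,u \right)} = 49$ ($L{\left(h,u \right)} = 7^{2} = 49$)
$\left(T{\left(1 \right)} - 3\right) L{\left(4,-5 \right)} = \left(\left(4 - 1^{2} + 3 \cdot 1\right) - 3\right) 49 = \left(\left(4 - 1 + 3\right) - 3\right) 49 = \left(6 - 3\right) 49 = 3 \cdot 49 = 147$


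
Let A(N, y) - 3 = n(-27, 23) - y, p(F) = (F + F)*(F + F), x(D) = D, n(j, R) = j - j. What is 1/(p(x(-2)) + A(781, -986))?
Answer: 1/1005 ≈ 0.00099503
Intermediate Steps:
n(j, R) = 0
p(F) = 4*F**2 (p(F) = (2*F)*(2*F) = 4*F**2)
A(N, y) = 3 - y (A(N, y) = 3 + (0 - y) = 3 - y)
1/(p(x(-2)) + A(781, -986)) = 1/(4*(-2)**2 + (3 - 1*(-986))) = 1/(4*4 + (3 + 986)) = 1/(16 + 989) = 1/1005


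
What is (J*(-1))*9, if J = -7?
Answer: 63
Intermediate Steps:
(J*(-1))*9 = -7*(-1)*9 = 7*9 = 63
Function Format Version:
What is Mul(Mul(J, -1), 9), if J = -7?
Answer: 63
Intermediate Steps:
Mul(Mul(J, -1), 9) = Mul(Mul(-7, -1), 9) = Mul(7, 9) = 63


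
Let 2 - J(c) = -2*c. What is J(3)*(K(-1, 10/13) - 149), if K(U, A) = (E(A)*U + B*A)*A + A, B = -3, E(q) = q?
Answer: -203608/169 ≈ -1204.8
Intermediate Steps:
K(U, A) = A + A*(-3*A + A*U) (K(U, A) = (A*U - 3*A)*A + A = (-3*A + A*U)*A + A = A*(-3*A + A*U) + A = A + A*(-3*A + A*U))
J(c) = 2 + 2*c (J(c) = 2 - (-2)*c = 2 + 2*c)
J(3)*(K(-1, 10/13) - 149) = (2 + 2*3)*((10/13)*(1 - 30/13 + (10/13)*(-1)) - 149) = (2 + 6)*((10*(1/13))*(1 - 30/13 + (10*(1/13))*(-1)) - 149) = 8*(10*(1 - 3*10/13 + (10/13)*(-1))/13 - 149) = 8*(10*(1 - 30/13 - 10/13)/13 - 149) = 8*((10/13)*(-27/13) - 149) = 8*(-270/169 - 149) = 8*(-25451/169) = -203608/169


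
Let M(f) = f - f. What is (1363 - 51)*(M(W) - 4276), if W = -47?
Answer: -5610112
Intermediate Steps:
M(f) = 0
(1363 - 51)*(M(W) - 4276) = (1363 - 51)*(0 - 4276) = 1312*(-4276) = -5610112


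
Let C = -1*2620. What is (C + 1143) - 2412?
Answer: -3889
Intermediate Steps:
C = -2620
(C + 1143) - 2412 = (-2620 + 1143) - 2412 = -1477 - 2412 = -3889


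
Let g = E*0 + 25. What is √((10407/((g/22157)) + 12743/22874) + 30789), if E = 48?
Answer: √121050914628019174/114370 ≈ 3042.1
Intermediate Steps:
g = 25 (g = 48*0 + 25 = 0 + 25 = 25)
√((10407/((g/22157)) + 12743/22874) + 30789) = √((10407/((25/22157)) + 12743/22874) + 30789) = √((10407/((25*(1/22157))) + 12743*(1/22874)) + 30789) = √((10407/(25/22157) + 12743/22874) + 30789) = √((10407*(22157/25) + 12743/22874) + 30789) = √((230587899/25 + 12743/22874) + 30789) = √(5274467920301/571850 + 30789) = √(5292074609951/571850) = √121050914628019174/114370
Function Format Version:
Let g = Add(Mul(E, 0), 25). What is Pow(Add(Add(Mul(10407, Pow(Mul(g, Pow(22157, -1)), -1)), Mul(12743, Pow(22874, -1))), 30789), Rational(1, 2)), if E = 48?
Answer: Mul(Rational(1, 114370), Pow(121050914628019174, Rational(1, 2))) ≈ 3042.1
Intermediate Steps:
g = 25 (g = Add(Mul(48, 0), 25) = Add(0, 25) = 25)
Pow(Add(Add(Mul(10407, Pow(Mul(g, Pow(22157, -1)), -1)), Mul(12743, Pow(22874, -1))), 30789), Rational(1, 2)) = Pow(Add(Add(Mul(10407, Pow(Mul(25, Pow(22157, -1)), -1)), Mul(12743, Pow(22874, -1))), 30789), Rational(1, 2)) = Pow(Add(Add(Mul(10407, Pow(Mul(25, Rational(1, 22157)), -1)), Mul(12743, Rational(1, 22874))), 30789), Rational(1, 2)) = Pow(Add(Add(Mul(10407, Pow(Rational(25, 22157), -1)), Rational(12743, 22874)), 30789), Rational(1, 2)) = Pow(Add(Add(Mul(10407, Rational(22157, 25)), Rational(12743, 22874)), 30789), Rational(1, 2)) = Pow(Add(Add(Rational(230587899, 25), Rational(12743, 22874)), 30789), Rational(1, 2)) = Pow(Add(Rational(5274467920301, 571850), 30789), Rational(1, 2)) = Pow(Rational(5292074609951, 571850), Rational(1, 2)) = Mul(Rational(1, 114370), Pow(121050914628019174, Rational(1, 2)))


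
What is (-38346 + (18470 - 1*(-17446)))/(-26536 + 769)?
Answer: 270/2863 ≈ 0.094307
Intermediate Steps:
(-38346 + (18470 - 1*(-17446)))/(-26536 + 769) = (-38346 + (18470 + 17446))/(-25767) = (-38346 + 35916)*(-1/25767) = -2430*(-1/25767) = 270/2863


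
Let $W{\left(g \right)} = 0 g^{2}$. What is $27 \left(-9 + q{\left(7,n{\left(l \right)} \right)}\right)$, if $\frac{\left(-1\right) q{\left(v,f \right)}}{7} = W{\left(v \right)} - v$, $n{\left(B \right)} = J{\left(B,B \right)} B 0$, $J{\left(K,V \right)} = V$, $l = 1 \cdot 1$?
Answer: $1080$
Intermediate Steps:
$l = 1$
$W{\left(g \right)} = 0$
$n{\left(B \right)} = 0$ ($n{\left(B \right)} = B B 0 = B^{2} \cdot 0 = 0$)
$q{\left(v,f \right)} = 7 v$ ($q{\left(v,f \right)} = - 7 \left(0 - v\right) = - 7 \left(- v\right) = 7 v$)
$27 \left(-9 + q{\left(7,n{\left(l \right)} \right)}\right) = 27 \left(-9 + 7 \cdot 7\right) = 27 \left(-9 + 49\right) = 27 \cdot 40 = 1080$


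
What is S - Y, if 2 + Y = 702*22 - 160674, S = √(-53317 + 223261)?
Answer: 145232 + 2*√42486 ≈ 1.4564e+5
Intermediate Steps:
S = 2*√42486 (S = √169944 = 2*√42486 ≈ 412.24)
Y = -145232 (Y = -2 + (702*22 - 160674) = -2 + (15444 - 160674) = -2 - 145230 = -145232)
S - Y = 2*√42486 - 1*(-145232) = 2*√42486 + 145232 = 145232 + 2*√42486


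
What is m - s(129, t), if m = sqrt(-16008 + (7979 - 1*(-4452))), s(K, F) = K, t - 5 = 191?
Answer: -129 + 7*I*sqrt(73) ≈ -129.0 + 59.808*I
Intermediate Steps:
t = 196 (t = 5 + 191 = 196)
m = 7*I*sqrt(73) (m = sqrt(-16008 + (7979 + 4452)) = sqrt(-16008 + 12431) = sqrt(-3577) = 7*I*sqrt(73) ≈ 59.808*I)
m - s(129, t) = 7*I*sqrt(73) - 1*129 = 7*I*sqrt(73) - 129 = -129 + 7*I*sqrt(73)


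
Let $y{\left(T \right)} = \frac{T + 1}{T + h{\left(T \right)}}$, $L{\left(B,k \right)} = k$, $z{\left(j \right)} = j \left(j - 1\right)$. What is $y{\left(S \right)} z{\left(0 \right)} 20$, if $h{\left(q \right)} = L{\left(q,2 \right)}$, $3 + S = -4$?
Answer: $0$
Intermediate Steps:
$S = -7$ ($S = -3 - 4 = -7$)
$z{\left(j \right)} = j \left(-1 + j\right)$
$h{\left(q \right)} = 2$
$y{\left(T \right)} = \frac{1 + T}{2 + T}$ ($y{\left(T \right)} = \frac{T + 1}{T + 2} = \frac{1 + T}{2 + T}$)
$y{\left(S \right)} z{\left(0 \right)} 20 = \frac{1 - 7}{2 - 7} \cdot 0 \left(-1 + 0\right) 20 = \frac{1}{-5} \left(-6\right) 0 \left(-1\right) 20 = \left(- \frac{1}{5}\right) \left(-6\right) 0 \cdot 20 = \frac{6}{5} \cdot 0 \cdot 20 = 0 \cdot 20 = 0$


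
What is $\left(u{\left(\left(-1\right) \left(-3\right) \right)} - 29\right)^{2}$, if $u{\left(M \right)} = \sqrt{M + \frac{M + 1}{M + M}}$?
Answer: $\frac{\left(87 - \sqrt{33}\right)^{2}}{9} \approx 733.61$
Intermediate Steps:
$u{\left(M \right)} = \sqrt{M + \frac{1 + M}{2 M}}$
$\left(u{\left(\left(-1\right) \left(-3\right) \right)} - 29\right)^{2} = \left(\frac{\sqrt{2 + \frac{2}{\left(-1\right) \left(-3\right)} + 4 \left(\left(-1\right) \left(-3\right)\right)}}{2} - 29\right)^{2} = \left(\frac{\sqrt{2 + \frac{2}{3} + 4 \cdot 3}}{2} - 29\right)^{2} = \left(\frac{\sqrt{2 + 2 \cdot \frac{1}{3} + 12}}{2} - 29\right)^{2} = \left(\frac{\sqrt{2 + \frac{2}{3} + 12}}{2} - 29\right)^{2} = \left(\frac{\sqrt{\frac{44}{3}}}{2} - 29\right)^{2} = \left(\frac{\frac{2}{3} \sqrt{33}}{2} - 29\right)^{2} = \left(\frac{\sqrt{33}}{3} - 29\right)^{2} = \left(-29 + \frac{\sqrt{33}}{3}\right)^{2}$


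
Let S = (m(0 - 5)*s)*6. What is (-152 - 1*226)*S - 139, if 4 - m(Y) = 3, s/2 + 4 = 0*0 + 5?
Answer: -4675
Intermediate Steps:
s = 2 (s = -8 + 2*(0*0 + 5) = -8 + 2*(0 + 5) = -8 + 2*5 = -8 + 10 = 2)
m(Y) = 1 (m(Y) = 4 - 1*3 = 4 - 3 = 1)
S = 12 (S = (1*2)*6 = 2*6 = 12)
(-152 - 1*226)*S - 139 = (-152 - 1*226)*12 - 139 = (-152 - 226)*12 - 139 = -378*12 - 139 = -4536 - 139 = -4675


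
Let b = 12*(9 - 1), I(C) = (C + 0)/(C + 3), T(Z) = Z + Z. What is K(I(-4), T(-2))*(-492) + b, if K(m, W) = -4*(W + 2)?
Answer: -3840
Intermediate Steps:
T(Z) = 2*Z
I(C) = C/(3 + C)
K(m, W) = -8 - 4*W (K(m, W) = -4*(2 + W) = -8 - 4*W)
b = 96 (b = 12*8 = 96)
K(I(-4), T(-2))*(-492) + b = (-8 - 8*(-2))*(-492) + 96 = (-8 - 4*(-4))*(-492) + 96 = (-8 + 16)*(-492) + 96 = 8*(-492) + 96 = -3936 + 96 = -3840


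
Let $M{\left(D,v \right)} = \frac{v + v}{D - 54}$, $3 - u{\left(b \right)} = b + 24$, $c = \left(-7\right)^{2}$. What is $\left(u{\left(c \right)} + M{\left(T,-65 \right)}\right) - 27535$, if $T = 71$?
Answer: $- \frac{469415}{17} \approx -27613.0$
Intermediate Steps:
$c = 49$
$u{\left(b \right)} = -21 - b$ ($u{\left(b \right)} = 3 - \left(b + 24\right) = 3 - \left(24 + b\right) = -21 - b$)
$M{\left(D,v \right)} = \frac{2 v}{-54 + D}$
$\left(u{\left(c \right)} + M{\left(T,-65 \right)}\right) - 27535 = \left(\left(-21 - 49\right) + 2 \left(-65\right) \frac{1}{-54 + 71}\right) - 27535 = \left(\left(-21 - 49\right) + 2 \left(-65\right) \frac{1}{17}\right) - 27535 = \left(-70 + 2 \left(-65\right) \frac{1}{17}\right) - 27535 = \left(-70 - \frac{130}{17}\right) - 27535 = - \frac{1320}{17} - 27535 = - \frac{469415}{17}$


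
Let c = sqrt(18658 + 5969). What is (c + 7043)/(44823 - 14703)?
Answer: 7043/30120 + sqrt(24627)/30120 ≈ 0.23904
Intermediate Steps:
c = sqrt(24627) ≈ 156.93
(c + 7043)/(44823 - 14703) = (sqrt(24627) + 7043)/(44823 - 14703) = (7043 + sqrt(24627))/30120 = (7043 + sqrt(24627))*(1/30120) = 7043/30120 + sqrt(24627)/30120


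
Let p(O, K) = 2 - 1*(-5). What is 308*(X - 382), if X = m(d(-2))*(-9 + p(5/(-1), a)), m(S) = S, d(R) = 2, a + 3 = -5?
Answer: -118888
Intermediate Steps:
a = -8 (a = -3 - 5 = -8)
p(O, K) = 7 (p(O, K) = 2 + 5 = 7)
X = -4 (X = 2*(-9 + 7) = 2*(-2) = -4)
308*(X - 382) = 308*(-4 - 382) = 308*(-386) = -118888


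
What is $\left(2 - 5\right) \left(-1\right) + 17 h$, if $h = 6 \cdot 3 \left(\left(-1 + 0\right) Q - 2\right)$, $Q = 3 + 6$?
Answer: $-3363$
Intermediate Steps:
$Q = 9$
$h = -198$ ($h = 6 \cdot 3 \left(\left(-1 + 0\right) 9 - 2\right) = 18 \left(\left(-1\right) 9 - 2\right) = 18 \left(-9 - 2\right) = 18 \left(-11\right) = -198$)
$\left(2 - 5\right) \left(-1\right) + 17 h = \left(2 - 5\right) \left(-1\right) + 17 \left(-198\right) = \left(-3\right) \left(-1\right) - 3366 = 3 - 3366 = -3363$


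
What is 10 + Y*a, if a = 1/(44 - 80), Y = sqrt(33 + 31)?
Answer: 88/9 ≈ 9.7778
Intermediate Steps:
Y = 8 (Y = sqrt(64) = 8)
a = -1/36 (a = 1/(-36) = -1/36 ≈ -0.027778)
10 + Y*a = 10 + 8*(-1/36) = 10 - 2/9 = 88/9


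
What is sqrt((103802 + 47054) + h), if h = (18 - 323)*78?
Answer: sqrt(127066) ≈ 356.46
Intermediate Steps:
h = -23790 (h = -305*78 = -23790)
sqrt((103802 + 47054) + h) = sqrt((103802 + 47054) - 23790) = sqrt(150856 - 23790) = sqrt(127066)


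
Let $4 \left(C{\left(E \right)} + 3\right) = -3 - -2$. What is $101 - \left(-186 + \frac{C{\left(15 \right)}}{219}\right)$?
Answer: $\frac{251425}{876} \approx 287.01$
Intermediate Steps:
$C{\left(E \right)} = - \frac{13}{4}$ ($C{\left(E \right)} = -3 + \frac{-3 - -2}{4} = -3 + \frac{-3 + 2}{4} = -3 + \frac{1}{4} \left(-1\right) = -3 - \frac{1}{4} = - \frac{13}{4}$)
$101 - \left(-186 + \frac{C{\left(15 \right)}}{219}\right) = 101 + \left(186 - - \frac{13}{4 \cdot 219}\right) = 101 + \left(186 - \left(- \frac{13}{4}\right) \frac{1}{219}\right) = 101 + \left(186 - - \frac{13}{876}\right) = 101 + \left(186 + \frac{13}{876}\right) = 101 + \frac{162949}{876} = \frac{251425}{876}$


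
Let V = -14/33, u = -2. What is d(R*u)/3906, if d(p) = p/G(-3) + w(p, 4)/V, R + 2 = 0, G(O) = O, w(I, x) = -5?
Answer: 439/164052 ≈ 0.0026760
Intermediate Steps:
V = -14/33 (V = -14*1/33 = -14/33 ≈ -0.42424)
R = -2 (R = -2 + 0 = -2)
d(p) = 165/14 - p/3 (d(p) = p/(-3) - 5/(-14/33) = p*(-⅓) - 5*(-33/14) = -p/3 + 165/14 = 165/14 - p/3)
d(R*u)/3906 = (165/14 - (-2)*(-2)/3)/3906 = (165/14 - ⅓*4)*(1/3906) = (165/14 - 4/3)*(1/3906) = (439/42)*(1/3906) = 439/164052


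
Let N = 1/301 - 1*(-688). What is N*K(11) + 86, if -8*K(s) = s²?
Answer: -24850681/2408 ≈ -10320.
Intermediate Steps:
N = 207089/301 (N = 1/301 + 688 = 207089/301 ≈ 688.00)
K(s) = -s²/8
N*K(11) + 86 = 207089*(-⅛*11²)/301 + 86 = 207089*(-⅛*121)/301 + 86 = (207089/301)*(-121/8) + 86 = -25057769/2408 + 86 = -24850681/2408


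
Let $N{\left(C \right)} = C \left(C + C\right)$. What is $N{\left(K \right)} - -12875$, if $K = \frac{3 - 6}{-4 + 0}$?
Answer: $\frac{103009}{8} \approx 12876.0$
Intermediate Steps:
$K = \frac{3}{4}$ ($K = - \frac{3}{-4} = \left(-3\right) \left(- \frac{1}{4}\right) = \frac{3}{4} \approx 0.75$)
$N{\left(C \right)} = 2 C^{2}$ ($N{\left(C \right)} = C 2 C = 2 C^{2}$)
$N{\left(K \right)} - -12875 = 2 \left(\frac{3}{4}\right)^{2} - -12875 = 2 \cdot \frac{9}{16} + 12875 = \frac{9}{8} + 12875 = \frac{103009}{8}$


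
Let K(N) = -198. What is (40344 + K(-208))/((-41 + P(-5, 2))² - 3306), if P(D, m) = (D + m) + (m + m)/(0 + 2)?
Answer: -6691/257 ≈ -26.035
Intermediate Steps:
P(D, m) = D + 2*m (P(D, m) = (D + m) + (2*m)/2 = (D + m) + (2*m)*(½) = (D + m) + m = D + 2*m)
(40344 + K(-208))/((-41 + P(-5, 2))² - 3306) = (40344 - 198)/((-41 + (-5 + 2*2))² - 3306) = 40146/((-41 + (-5 + 4))² - 3306) = 40146/((-41 - 1)² - 3306) = 40146/((-42)² - 3306) = 40146/(1764 - 3306) = 40146/(-1542) = 40146*(-1/1542) = -6691/257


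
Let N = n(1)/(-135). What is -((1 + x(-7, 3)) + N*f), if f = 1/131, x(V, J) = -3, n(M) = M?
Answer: 35371/17685 ≈ 2.0001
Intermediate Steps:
N = -1/135 (N = 1/(-135) = 1*(-1/135) = -1/135 ≈ -0.0074074)
f = 1/131 ≈ 0.0076336
-((1 + x(-7, 3)) + N*f) = -((1 - 3) - 1/135*1/131) = -(-2 - 1/17685) = -1*(-35371/17685) = 35371/17685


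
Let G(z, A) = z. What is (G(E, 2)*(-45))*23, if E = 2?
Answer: -2070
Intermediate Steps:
(G(E, 2)*(-45))*23 = (2*(-45))*23 = -90*23 = -2070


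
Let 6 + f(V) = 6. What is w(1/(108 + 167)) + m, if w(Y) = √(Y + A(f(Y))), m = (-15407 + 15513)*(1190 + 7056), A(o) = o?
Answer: 874076 + √11/55 ≈ 8.7408e+5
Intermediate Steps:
f(V) = 0 (f(V) = -6 + 6 = 0)
m = 874076 (m = 106*8246 = 874076)
w(Y) = √Y (w(Y) = √(Y + 0) = √Y)
w(1/(108 + 167)) + m = √(1/(108 + 167)) + 874076 = √(1/275) + 874076 = √11/55 + 874076 = 874076 + √11/55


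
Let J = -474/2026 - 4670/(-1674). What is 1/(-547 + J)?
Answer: -847881/461623921 ≈ -0.0018367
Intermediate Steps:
J = 2166986/847881 (J = -474*1/2026 - 4670*(-1/1674) = -237/1013 + 2335/837 = 2166986/847881 ≈ 2.5558)
1/(-547 + J) = 1/(-547 + 2166986/847881) = 1/(-461623921/847881) = -847881/461623921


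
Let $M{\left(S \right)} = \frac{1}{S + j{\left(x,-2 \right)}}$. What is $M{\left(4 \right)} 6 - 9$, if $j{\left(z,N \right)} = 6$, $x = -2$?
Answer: $- \frac{42}{5} \approx -8.4$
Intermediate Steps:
$M{\left(S \right)} = \frac{1}{6 + S}$ ($M{\left(S \right)} = \frac{1}{S + 6} = \frac{1}{6 + S}$)
$M{\left(4 \right)} 6 - 9 = \frac{1}{6 + 4} \cdot 6 - 9 = \frac{1}{10} \cdot 6 - 9 = \frac{3}{5} - 9 = - \frac{42}{5}$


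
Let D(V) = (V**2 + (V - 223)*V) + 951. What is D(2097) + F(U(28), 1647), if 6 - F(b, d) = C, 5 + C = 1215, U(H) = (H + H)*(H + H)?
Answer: 8326934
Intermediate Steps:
U(H) = 4*H**2 (U(H) = (2*H)*(2*H) = 4*H**2)
C = 1210 (C = -5 + 1215 = 1210)
F(b, d) = -1204 (F(b, d) = 6 - 1*1210 = 6 - 1210 = -1204)
D(V) = 951 + V**2 + V*(-223 + V) (D(V) = (V**2 + (-223 + V)*V) + 951 = (V**2 + V*(-223 + V)) + 951 = 951 + V**2 + V*(-223 + V))
D(2097) + F(U(28), 1647) = (951 - 223*2097 + 2*2097**2) - 1204 = (951 - 467631 + 2*4397409) - 1204 = (951 - 467631 + 8794818) - 1204 = 8328138 - 1204 = 8326934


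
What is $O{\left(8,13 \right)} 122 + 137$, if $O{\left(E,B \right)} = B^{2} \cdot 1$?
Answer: $20755$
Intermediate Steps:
$O{\left(E,B \right)} = B^{2}$
$O{\left(8,13 \right)} 122 + 137 = 13^{2} \cdot 122 + 137 = 169 \cdot 122 + 137 = 20618 + 137 = 20755$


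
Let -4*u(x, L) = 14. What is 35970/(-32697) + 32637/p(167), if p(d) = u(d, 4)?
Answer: -101643608/10899 ≈ -9326.0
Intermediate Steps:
u(x, L) = -7/2 (u(x, L) = -¼*14 = -7/2)
p(d) = -7/2
35970/(-32697) + 32637/p(167) = 35970/(-32697) + 32637/(-7/2) = 35970*(-1/32697) + 32637*(-2/7) = -11990/10899 - 65274/7 = -101643608/10899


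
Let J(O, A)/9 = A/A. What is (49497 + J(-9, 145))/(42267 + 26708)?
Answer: 49506/68975 ≈ 0.71774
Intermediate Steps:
J(O, A) = 9 (J(O, A) = 9*(A/A) = 9*1 = 9)
(49497 + J(-9, 145))/(42267 + 26708) = (49497 + 9)/(42267 + 26708) = 49506/68975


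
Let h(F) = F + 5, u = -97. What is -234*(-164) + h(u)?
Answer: 38284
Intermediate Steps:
h(F) = 5 + F
-234*(-164) + h(u) = -234*(-164) + (5 - 97) = 38376 - 92 = 38284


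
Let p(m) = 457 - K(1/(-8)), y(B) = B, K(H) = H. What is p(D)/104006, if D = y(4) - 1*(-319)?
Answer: 159/36176 ≈ 0.0043952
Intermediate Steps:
D = 323 (D = 4 - 1*(-319) = 4 + 319 = 323)
p(m) = 3657/8 (p(m) = 457 - 1/(-8) = 457 - 1*(-1/8) = 457 + 1/8 = 3657/8)
p(D)/104006 = (3657/8)/104006 = (3657/8)*(1/104006) = 159/36176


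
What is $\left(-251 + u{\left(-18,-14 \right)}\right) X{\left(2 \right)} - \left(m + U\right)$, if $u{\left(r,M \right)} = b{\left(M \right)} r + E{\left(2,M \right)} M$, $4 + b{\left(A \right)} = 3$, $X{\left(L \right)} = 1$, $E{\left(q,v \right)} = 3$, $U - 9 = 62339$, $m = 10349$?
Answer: $-72972$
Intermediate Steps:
$U = 62348$ ($U = 9 + 62339 = 62348$)
$b{\left(A \right)} = -1$ ($b{\left(A \right)} = -4 + 3 = -1$)
$u{\left(r,M \right)} = - r + 3 M$
$\left(-251 + u{\left(-18,-14 \right)}\right) X{\left(2 \right)} - \left(m + U\right) = \left(-251 + \left(\left(-1\right) \left(-18\right) + 3 \left(-14\right)\right)\right) 1 - \left(10349 + 62348\right) = \left(-251 + \left(18 - 42\right)\right) 1 - 72697 = \left(-251 - 24\right) 1 - 72697 = \left(-275\right) 1 - 72697 = -275 - 72697 = -72972$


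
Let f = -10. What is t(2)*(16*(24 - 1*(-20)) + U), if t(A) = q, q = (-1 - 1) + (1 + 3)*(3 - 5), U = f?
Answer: -6940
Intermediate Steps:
U = -10
q = -10 (q = -2 + 4*(-2) = -2 - 8 = -10)
t(A) = -10
t(2)*(16*(24 - 1*(-20)) + U) = -10*(16*(24 - 1*(-20)) - 10) = -10*(16*(24 + 20) - 10) = -10*(16*44 - 10) = -10*(704 - 10) = -10*694 = -6940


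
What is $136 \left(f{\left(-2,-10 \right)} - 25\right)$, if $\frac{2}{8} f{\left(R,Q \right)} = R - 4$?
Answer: $-6664$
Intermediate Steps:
$f{\left(R,Q \right)} = -16 + 4 R$ ($f{\left(R,Q \right)} = 4 \left(R - 4\right) = 4 \left(-4 + R\right) = -16 + 4 R$)
$136 \left(f{\left(-2,-10 \right)} - 25\right) = 136 \left(\left(-16 + 4 \left(-2\right)\right) - 25\right) = 136 \left(\left(-16 - 8\right) - 25\right) = 136 \left(-24 - 25\right) = 136 \left(-49\right) = -6664$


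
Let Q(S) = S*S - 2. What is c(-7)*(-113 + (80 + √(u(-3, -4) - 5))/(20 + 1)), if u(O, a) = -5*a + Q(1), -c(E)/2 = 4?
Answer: 18344/21 - 8*√14/21 ≈ 872.10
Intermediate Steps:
c(E) = -8 (c(E) = -2*4 = -8)
Q(S) = -2 + S² (Q(S) = S² - 2 = -2 + S²)
u(O, a) = -1 - 5*a (u(O, a) = -5*a + (-2 + 1²) = -5*a + (-2 + 1) = -5*a - 1 = -1 - 5*a)
c(-7)*(-113 + (80 + √(u(-3, -4) - 5))/(20 + 1)) = -8*(-113 + (80 + √((-1 - 5*(-4)) - 5))/(20 + 1)) = -8*(-113 + (80 + √((-1 + 20) - 5))/21) = -8*(-113 + (80 + √(19 - 5))*(1/21)) = -8*(-113 + (80 + √14)*(1/21)) = -8*(-113 + (80/21 + √14/21)) = -8*(-2293/21 + √14/21) = 18344/21 - 8*√14/21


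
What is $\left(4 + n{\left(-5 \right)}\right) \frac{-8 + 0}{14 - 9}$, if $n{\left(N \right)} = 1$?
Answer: $-8$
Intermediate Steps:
$\left(4 + n{\left(-5 \right)}\right) \frac{-8 + 0}{14 - 9} = \left(4 + 1\right) \frac{-8 + 0}{14 - 9} = 5 \left(- \frac{8}{5}\right) = -8$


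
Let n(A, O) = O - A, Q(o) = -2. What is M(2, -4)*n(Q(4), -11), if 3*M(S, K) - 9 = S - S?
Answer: -27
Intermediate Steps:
M(S, K) = 3 (M(S, K) = 3 + (S - S)/3 = 3 + (⅓)*0 = 3 + 0 = 3)
M(2, -4)*n(Q(4), -11) = 3*(-11 - 1*(-2)) = 3*(-11 + 2) = 3*(-9) = -27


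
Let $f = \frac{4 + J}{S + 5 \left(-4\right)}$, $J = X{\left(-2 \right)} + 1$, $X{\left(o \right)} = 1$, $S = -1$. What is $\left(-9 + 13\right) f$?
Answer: $- \frac{8}{7} \approx -1.1429$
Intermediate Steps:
$J = 2$ ($J = 1 + 1 = 2$)
$f = - \frac{2}{7}$ ($f = \frac{4 + 2}{-1 + 5 \left(-4\right)} = \frac{6}{-1 - 20} = \frac{6}{-21} = 6 \left(- \frac{1}{21}\right) = - \frac{2}{7} \approx -0.28571$)
$\left(-9 + 13\right) f = \left(-9 + 13\right) \left(- \frac{2}{7}\right) = 4 \left(- \frac{2}{7}\right) = - \frac{8}{7}$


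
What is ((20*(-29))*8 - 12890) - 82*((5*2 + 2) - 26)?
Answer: -16382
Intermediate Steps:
((20*(-29))*8 - 12890) - 82*((5*2 + 2) - 26) = (-580*8 - 12890) - 82*((10 + 2) - 26) = (-4640 - 12890) - 82*(12 - 26) = -17530 - 82*(-14) = -17530 + 1148 = -16382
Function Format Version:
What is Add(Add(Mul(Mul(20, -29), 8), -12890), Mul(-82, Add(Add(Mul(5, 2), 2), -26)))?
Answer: -16382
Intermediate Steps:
Add(Add(Mul(Mul(20, -29), 8), -12890), Mul(-82, Add(Add(Mul(5, 2), 2), -26))) = Add(Add(Mul(-580, 8), -12890), Mul(-82, Add(Add(10, 2), -26))) = Add(Add(-4640, -12890), Mul(-82, Add(12, -26))) = Add(-17530, Mul(-82, -14)) = Add(-17530, 1148) = -16382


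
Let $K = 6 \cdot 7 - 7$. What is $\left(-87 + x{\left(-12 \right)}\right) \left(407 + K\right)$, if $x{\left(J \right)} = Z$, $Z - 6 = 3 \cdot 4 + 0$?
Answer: $-30498$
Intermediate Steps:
$K = 35$ ($K = 42 - 7 = 35$)
$Z = 18$ ($Z = 6 + \left(3 \cdot 4 + 0\right) = 6 + \left(12 + 0\right) = 6 + 12 = 18$)
$x{\left(J \right)} = 18$
$\left(-87 + x{\left(-12 \right)}\right) \left(407 + K\right) = \left(-87 + 18\right) \left(407 + 35\right) = \left(-69\right) 442 = -30498$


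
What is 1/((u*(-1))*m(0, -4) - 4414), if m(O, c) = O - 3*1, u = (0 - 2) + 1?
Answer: -1/4417 ≈ -0.00022640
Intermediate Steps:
u = -1 (u = -2 + 1 = -1)
m(O, c) = -3 + O (m(O, c) = O - 3 = -3 + O)
1/((u*(-1))*m(0, -4) - 4414) = 1/((-1*(-1))*(-3 + 0) - 4414) = 1/(1*(-3) - 4414) = 1/(-3 - 4414) = 1/(-4417) = -1/4417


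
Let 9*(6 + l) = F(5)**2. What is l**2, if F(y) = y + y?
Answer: 2116/81 ≈ 26.123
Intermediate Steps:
F(y) = 2*y
l = 46/9 (l = -6 + (2*5)**2/9 = -6 + (1/9)*10**2 = -6 + (1/9)*100 = -6 + 100/9 = 46/9 ≈ 5.1111)
l**2 = (46/9)**2 = 2116/81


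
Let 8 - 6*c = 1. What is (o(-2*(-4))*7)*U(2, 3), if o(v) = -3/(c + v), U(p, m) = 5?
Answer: -126/11 ≈ -11.455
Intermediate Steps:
c = 7/6 (c = 4/3 - 1/6*1 = 4/3 - 1/6 = 7/6 ≈ 1.1667)
o(v) = -3/(7/6 + v)
(o(-2*(-4))*7)*U(2, 3) = (-18/(7 + 6*(-2*(-4)))*7)*5 = (-18/(7 + 6*8)*7)*5 = (-18/(7 + 48)*7)*5 = (-18/55*7)*5 = (-18*1/55*7)*5 = -18/55*7*5 = -126/55*5 = -126/11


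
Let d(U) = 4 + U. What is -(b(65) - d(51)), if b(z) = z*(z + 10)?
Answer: -4820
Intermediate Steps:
b(z) = z*(10 + z)
-(b(65) - d(51)) = -(65*(10 + 65) - (4 + 51)) = -(65*75 - 1*55) = -(4875 - 55) = -1*4820 = -4820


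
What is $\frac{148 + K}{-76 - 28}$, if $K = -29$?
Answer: $- \frac{119}{104} \approx -1.1442$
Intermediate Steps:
$\frac{148 + K}{-76 - 28} = \frac{148 - 29}{-76 - 28} = \frac{119}{-104} = 119 \left(- \frac{1}{104}\right) = - \frac{119}{104}$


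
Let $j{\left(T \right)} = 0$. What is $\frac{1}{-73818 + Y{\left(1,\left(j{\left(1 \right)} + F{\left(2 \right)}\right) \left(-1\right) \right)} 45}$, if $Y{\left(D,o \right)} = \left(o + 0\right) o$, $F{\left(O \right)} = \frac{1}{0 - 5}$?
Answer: $- \frac{5}{369081} \approx -1.3547 \cdot 10^{-5}$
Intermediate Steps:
$F{\left(O \right)} = - \frac{1}{5}$ ($F{\left(O \right)} = \frac{1}{-5} = - \frac{1}{5}$)
$Y{\left(D,o \right)} = o^{2}$ ($Y{\left(D,o \right)} = o o = o^{2}$)
$\frac{1}{-73818 + Y{\left(1,\left(j{\left(1 \right)} + F{\left(2 \right)}\right) \left(-1\right) \right)} 45} = \frac{1}{-73818 + \left(\left(0 - \frac{1}{5}\right) \left(-1\right)\right)^{2} \cdot 45} = \frac{1}{-73818 + \left(\left(- \frac{1}{5}\right) \left(-1\right)\right)^{2} \cdot 45} = \frac{1}{-73818 + \left(\frac{1}{5}\right)^{2} \cdot 45} = \frac{1}{-73818 + \frac{1}{25} \cdot 45} = \frac{1}{-73818 + \frac{9}{5}} = \frac{1}{- \frac{369081}{5}} = - \frac{5}{369081}$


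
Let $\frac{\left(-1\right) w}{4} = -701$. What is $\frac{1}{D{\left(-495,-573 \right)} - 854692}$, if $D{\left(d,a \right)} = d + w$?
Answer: $- \frac{1}{852383} \approx -1.1732 \cdot 10^{-6}$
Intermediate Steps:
$w = 2804$ ($w = \left(-4\right) \left(-701\right) = 2804$)
$D{\left(d,a \right)} = 2804 + d$ ($D{\left(d,a \right)} = d + 2804 = 2804 + d$)
$\frac{1}{D{\left(-495,-573 \right)} - 854692} = \frac{1}{\left(2804 - 495\right) - 854692} = \frac{1}{2309 - 854692} = \frac{1}{-852383} = - \frac{1}{852383}$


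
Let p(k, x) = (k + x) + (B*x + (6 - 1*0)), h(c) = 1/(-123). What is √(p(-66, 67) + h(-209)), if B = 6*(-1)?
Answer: I*√5976078/123 ≈ 19.875*I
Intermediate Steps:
h(c) = -1/123
B = -6
p(k, x) = 6 + k - 5*x (p(k, x) = (k + x) + (-6*x + (6 - 1*0)) = (k + x) + (-6*x + (6 + 0)) = (k + x) + (-6*x + 6) = (k + x) + (6 - 6*x) = 6 + k - 5*x)
√(p(-66, 67) + h(-209)) = √((6 - 66 - 5*67) - 1/123) = √((6 - 66 - 335) - 1/123) = √(-395 - 1/123) = √(-48586/123) = I*√5976078/123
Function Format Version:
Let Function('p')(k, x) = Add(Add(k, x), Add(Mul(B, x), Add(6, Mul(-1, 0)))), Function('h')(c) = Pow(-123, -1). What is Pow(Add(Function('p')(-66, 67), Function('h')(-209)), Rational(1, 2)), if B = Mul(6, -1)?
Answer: Mul(Rational(1, 123), I, Pow(5976078, Rational(1, 2))) ≈ Mul(19.875, I)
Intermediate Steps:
Function('h')(c) = Rational(-1, 123)
B = -6
Function('p')(k, x) = Add(6, k, Mul(-5, x)) (Function('p')(k, x) = Add(Add(k, x), Add(Mul(-6, x), Add(6, Mul(-1, 0)))) = Add(Add(k, x), Add(Mul(-6, x), Add(6, 0))) = Add(Add(k, x), Add(Mul(-6, x), 6)) = Add(Add(k, x), Add(6, Mul(-6, x))) = Add(6, k, Mul(-5, x)))
Pow(Add(Function('p')(-66, 67), Function('h')(-209)), Rational(1, 2)) = Pow(Add(Add(6, -66, Mul(-5, 67)), Rational(-1, 123)), Rational(1, 2)) = Pow(Add(Add(6, -66, -335), Rational(-1, 123)), Rational(1, 2)) = Pow(Add(-395, Rational(-1, 123)), Rational(1, 2)) = Pow(Rational(-48586, 123), Rational(1, 2)) = Mul(Rational(1, 123), I, Pow(5976078, Rational(1, 2)))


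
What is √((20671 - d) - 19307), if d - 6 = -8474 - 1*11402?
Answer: √21234 ≈ 145.72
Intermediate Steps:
d = -19870 (d = 6 + (-8474 - 1*11402) = 6 + (-8474 - 11402) = 6 - 19876 = -19870)
√((20671 - d) - 19307) = √((20671 - 1*(-19870)) - 19307) = √((20671 + 19870) - 19307) = √(40541 - 19307) = √21234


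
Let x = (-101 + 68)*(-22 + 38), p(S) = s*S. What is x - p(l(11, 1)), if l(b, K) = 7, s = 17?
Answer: -647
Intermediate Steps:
p(S) = 17*S
x = -528 (x = -33*16 = -528)
x - p(l(11, 1)) = -528 - 17*7 = -528 - 1*119 = -528 - 119 = -647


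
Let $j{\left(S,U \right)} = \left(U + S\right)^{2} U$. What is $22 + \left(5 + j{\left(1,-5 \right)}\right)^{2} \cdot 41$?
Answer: $230647$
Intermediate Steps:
$j{\left(S,U \right)} = U \left(S + U\right)^{2}$ ($j{\left(S,U \right)} = \left(S + U\right)^{2} U = U \left(S + U\right)^{2}$)
$22 + \left(5 + j{\left(1,-5 \right)}\right)^{2} \cdot 41 = 22 + \left(5 - 5 \left(1 - 5\right)^{2}\right)^{2} \cdot 41 = 22 + \left(5 - 5 \left(-4\right)^{2}\right)^{2} \cdot 41 = 22 + \left(5 - 80\right)^{2} \cdot 41 = 22 + \left(-75\right)^{2} \cdot 41 = 22 + 5625 \cdot 41 = 22 + 230625 = 230647$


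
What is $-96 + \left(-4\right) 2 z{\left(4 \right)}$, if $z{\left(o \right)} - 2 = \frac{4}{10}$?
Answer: $- \frac{576}{5} \approx -115.2$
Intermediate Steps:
$z{\left(o \right)} = \frac{12}{5}$ ($z{\left(o \right)} = 2 + \frac{4}{10} = 2 + 4 \cdot \frac{1}{10} = 2 + \frac{2}{5} = \frac{12}{5}$)
$-96 + \left(-4\right) 2 z{\left(4 \right)} = -96 + \left(-4\right) 2 \cdot \frac{12}{5} = -96 - \frac{96}{5} = - \frac{576}{5}$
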